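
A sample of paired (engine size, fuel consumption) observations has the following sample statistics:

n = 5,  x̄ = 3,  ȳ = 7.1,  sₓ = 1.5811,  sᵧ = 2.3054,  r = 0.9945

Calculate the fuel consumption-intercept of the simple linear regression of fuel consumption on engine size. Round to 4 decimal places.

b = r · sᵧ/sₓ = 0.9945 · 2.3054/1.5811 = 1.450079
a = ȳ − b·x̄ = 7.1 − 1.450079·3 = 2.749762

2.7498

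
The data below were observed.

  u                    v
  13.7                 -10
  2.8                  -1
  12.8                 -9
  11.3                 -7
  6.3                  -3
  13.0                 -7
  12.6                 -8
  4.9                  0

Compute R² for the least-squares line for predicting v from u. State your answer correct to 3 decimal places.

n = 8, Σx = 77.4, Σy = -45, Σxy = -544.8, Σx² = 878.52, Σy² = 353
Sxx = Σx² − (Σx)²/n = 878.52 − 748.845 = 129.675
Sxy = Σxy − (Σx)(Σy)/n = -544.8 − (-435.375) = -109.425
Syy = Σy² − (Σy)²/n = 353 − 253.125 = 99.875
R² = Sxy²/(Sxx·Syy) = (-109.425)²/(129.675·99.875) = 0.924528

0.925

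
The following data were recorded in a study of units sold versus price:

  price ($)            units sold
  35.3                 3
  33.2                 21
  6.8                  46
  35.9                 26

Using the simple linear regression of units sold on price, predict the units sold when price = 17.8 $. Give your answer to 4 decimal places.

n = 4, Σx = 111.2, Σy = 96, Σxy = 2049.3, Σx² = 3683.38
Sxx = Σx² − (Σx)²/n = 3683.38 − 3091.36 = 592.02
Sxy = Σxy − (Σx)(Σy)/n = 2049.3 − 2668.8 = -619.5
b = Sxy/Sxx = -619.5/592.02 = -1.046417
a = ȳ − b·x̄ = 24 − (-1.046417)·27.8 = 53.090402
ŷ(17.8) = a + b·17.8 = 53.090402 + (-1.046417)·17.8 = 34.464174

34.4642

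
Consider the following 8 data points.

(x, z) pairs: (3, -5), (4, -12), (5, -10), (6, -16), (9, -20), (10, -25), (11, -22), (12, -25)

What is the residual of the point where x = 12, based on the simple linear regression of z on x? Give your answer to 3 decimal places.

1.122

n = 8, Σx = 60, Σy = -135, Σxy = -1181, Σx² = 532
Sxx = Σx² − (Σx)²/n = 532 − 450 = 82
Sxy = Σxy − (Σx)(Σy)/n = -1181 − (-1012.5) = -168.5
b = Sxy/Sxx = -168.5/82 = -2.054878
a = ȳ − b·x̄ = -16.875 − (-2.054878)·7.5 = -1.463415
ŷ(12) = -1.463415 + (-2.054878)·12 = -26.121951
residual = y − ŷ = -25 − (-26.121951) = 1.121951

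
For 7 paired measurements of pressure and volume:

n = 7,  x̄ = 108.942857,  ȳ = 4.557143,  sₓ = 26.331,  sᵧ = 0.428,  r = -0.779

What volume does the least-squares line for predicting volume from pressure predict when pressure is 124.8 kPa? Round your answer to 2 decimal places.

b = r · sᵧ/sₓ = -0.779 · 0.428/26.331 = -0.012662
a = ȳ − b·x̄ = 4.557143 − (-0.012662)·108.942857 = 5.936614
ŷ(124.8) = a + b·124.8 = 5.936614 + (-0.012662)·124.8 = 4.356355

4.36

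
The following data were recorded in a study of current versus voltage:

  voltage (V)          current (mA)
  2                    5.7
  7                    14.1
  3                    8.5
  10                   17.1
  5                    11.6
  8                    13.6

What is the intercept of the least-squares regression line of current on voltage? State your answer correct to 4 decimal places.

n = 6, Σx = 35, Σy = 70.6, Σxy = 473.4, Σx² = 251
Sxx = Σx² − (Σx)²/n = 251 − 204.166667 = 46.833333
Sxy = Σxy − (Σx)(Σy)/n = 473.4 − 411.833333 = 61.566667
b = Sxy/Sxx = 61.566667/46.833333 = 1.314591
a = ȳ − b·x̄ = 11.766667 − 1.314591·5.833333 = 4.098221

4.0982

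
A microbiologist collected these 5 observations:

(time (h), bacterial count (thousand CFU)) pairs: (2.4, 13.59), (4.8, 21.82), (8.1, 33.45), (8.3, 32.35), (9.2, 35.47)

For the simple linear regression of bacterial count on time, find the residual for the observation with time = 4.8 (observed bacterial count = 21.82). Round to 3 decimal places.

n = 5, Σx = 32.8, Σy = 136.68, Σxy = 1003.126, Σx² = 247.94
Sxx = Σx² − (Σx)²/n = 247.94 − 215.168 = 32.772
Sxy = Σxy − (Σx)(Σy)/n = 1003.126 − 896.6208 = 106.5052
b = Sxy/Sxx = 106.5052/32.772 = 3.249884
a = ȳ − b·x̄ = 27.336 − 3.249884·6.56 = 6.016761
ŷ(4.8) = 6.016761 + 3.249884·4.8 = 21.616204
residual = y − ŷ = 21.82 − 21.616204 = 0.203796

0.204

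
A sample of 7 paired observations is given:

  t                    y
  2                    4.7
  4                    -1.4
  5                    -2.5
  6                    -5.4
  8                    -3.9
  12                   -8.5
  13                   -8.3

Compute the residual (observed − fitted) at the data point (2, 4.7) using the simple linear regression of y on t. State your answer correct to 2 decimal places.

n = 7, Σx = 50, Σy = -25.3, Σxy = -282.2, Σx² = 458
Sxx = Σx² − (Σx)²/n = 458 − 357.142857 = 100.857143
Sxy = Σxy − (Σx)(Σy)/n = -282.2 − (-180.714286) = -101.485714
b = Sxy/Sxx = -101.485714/100.857143 = -1.006232
a = ȳ − b·x̄ = -3.614286 − (-1.006232)·7.142857 = 3.573088
ŷ(2) = 3.573088 + (-1.006232)·2 = 1.560623
residual = y − ŷ = 4.7 − 1.560623 = 3.139377

3.14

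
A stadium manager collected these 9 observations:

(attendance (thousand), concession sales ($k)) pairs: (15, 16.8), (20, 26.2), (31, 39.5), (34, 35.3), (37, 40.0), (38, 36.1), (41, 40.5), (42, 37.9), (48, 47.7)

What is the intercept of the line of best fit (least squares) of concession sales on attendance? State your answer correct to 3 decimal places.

n = 9, Σx = 306, Σy = 320, Σxy = 11594.4, Σx² = 11304
Sxx = Σx² − (Σx)²/n = 11304 − 10404 = 900
Sxy = Σxy − (Σx)(Σy)/n = 11594.4 − 10880 = 714.4
b = Sxy/Sxx = 714.4/900 = 0.793778
a = ȳ − b·x̄ = 35.555556 − 0.793778·34 = 8.567111

8.567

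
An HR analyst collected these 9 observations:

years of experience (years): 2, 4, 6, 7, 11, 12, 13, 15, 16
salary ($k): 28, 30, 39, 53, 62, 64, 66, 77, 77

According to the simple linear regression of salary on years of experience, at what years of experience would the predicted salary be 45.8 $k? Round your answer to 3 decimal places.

7.049

n = 9, Σx = 86, Σy = 496, Σxy = 5476, Σx² = 1020
Sxx = Σx² − (Σx)²/n = 1020 − 821.777778 = 198.222222
Sxy = Σxy − (Σx)(Σy)/n = 5476 − 4739.555556 = 736.444444
b = Sxy/Sxx = 736.444444/198.222222 = 3.715247
a = ȳ − b·x̄ = 55.111111 − 3.715247·9.555556 = 19.609865
Set a + b·x = 45.8: x = (45.8 − 19.609865) / 3.715247 = 7.049366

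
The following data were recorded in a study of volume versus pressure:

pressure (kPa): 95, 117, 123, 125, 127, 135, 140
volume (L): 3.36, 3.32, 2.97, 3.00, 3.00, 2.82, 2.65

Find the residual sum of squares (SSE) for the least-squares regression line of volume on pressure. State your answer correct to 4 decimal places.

0.0675

n = 7, Σx = 862, Σy = 21.12, Σxy = 2580.65, Σx² = 107422, Σy² = 64.1078
Sxx = Σx² − (Σx)²/n = 107422 − 106149.142857 = 1272.857143
Sxy = Σxy − (Σx)(Σy)/n = 2580.65 − 2600.777143 = -20.127143
Syy = Σy² − (Σy)²/n = 64.1078 − 63.722057 = 0.385743
b = Sxy/Sxx = -20.127143/1272.857143 = -0.015813
SSE = Syy − b·Sxy = 0.385743 − (-0.015813)·(-20.127143) = 0.067481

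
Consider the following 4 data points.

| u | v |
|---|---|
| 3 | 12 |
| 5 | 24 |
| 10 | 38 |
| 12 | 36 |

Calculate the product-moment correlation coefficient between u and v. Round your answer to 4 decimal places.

0.9418

n = 4, Σx = 30, Σy = 110, Σxy = 968, Σx² = 278, Σy² = 3460
Sxx = Σx² − (Σx)²/n = 278 − 225 = 53
Sxy = Σxy − (Σx)(Σy)/n = 968 − 825 = 143
Syy = Σy² − (Σy)²/n = 3460 − 3025 = 435
r = Sxy/√(Sxx·Syy) = 143/√(23055) = 143/151.838730 = 0.941789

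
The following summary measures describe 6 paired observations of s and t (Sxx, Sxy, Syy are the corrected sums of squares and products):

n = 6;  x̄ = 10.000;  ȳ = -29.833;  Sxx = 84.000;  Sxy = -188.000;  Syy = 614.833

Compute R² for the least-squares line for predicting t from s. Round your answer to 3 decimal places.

0.684

R² = Sxy²/(Sxx·Syy) = (-188)²/(84·614.833) = 0.684352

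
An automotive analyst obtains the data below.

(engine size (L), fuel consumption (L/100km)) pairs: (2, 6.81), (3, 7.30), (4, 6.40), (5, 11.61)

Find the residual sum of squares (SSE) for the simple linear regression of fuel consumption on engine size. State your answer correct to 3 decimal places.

8.382

n = 4, Σx = 14, Σy = 32.12, Σxy = 119.17, Σx² = 54, Σy² = 275.4182
Sxx = Σx² − (Σx)²/n = 54 − 49 = 5
Sxy = Σxy − (Σx)(Σy)/n = 119.17 − 112.42 = 6.75
Syy = Σy² − (Σy)²/n = 275.4182 − 257.9236 = 17.4946
b = Sxy/Sxx = 6.75/5 = 1.35
SSE = Syy − b·Sxy = 17.4946 − 1.35·6.75 = 8.3821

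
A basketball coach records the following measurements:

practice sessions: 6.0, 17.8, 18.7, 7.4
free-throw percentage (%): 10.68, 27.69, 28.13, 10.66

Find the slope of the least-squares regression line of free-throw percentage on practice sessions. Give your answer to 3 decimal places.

1.479

n = 4, Σx = 49.9, Σy = 77.16, Σxy = 1161.877, Σx² = 757.29
Sxx = Σx² − (Σx)²/n = 757.29 − 622.5025 = 134.7875
Sxy = Σxy − (Σx)(Σy)/n = 1161.877 − 962.571 = 199.306
b = Sxy/Sxx = 199.306/134.7875 = 1.478668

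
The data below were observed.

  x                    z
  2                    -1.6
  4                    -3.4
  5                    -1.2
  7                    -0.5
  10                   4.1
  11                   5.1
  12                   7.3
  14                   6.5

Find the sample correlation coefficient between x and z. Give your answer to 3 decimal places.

0.944

n = 8, Σx = 65, Σy = 16.3, Σxy = 249.4, Σx² = 655, Σy² = 154.17
Sxx = Σx² − (Σx)²/n = 655 − 528.125 = 126.875
Sxy = Σxy − (Σx)(Σy)/n = 249.4 − 132.4375 = 116.9625
Syy = Σy² − (Σy)²/n = 154.17 − 33.21125 = 120.95875
r = Sxy/√(Sxx·Syy) = 116.9625/√(15346.641406) = 116.9625/123.881562 = 0.944148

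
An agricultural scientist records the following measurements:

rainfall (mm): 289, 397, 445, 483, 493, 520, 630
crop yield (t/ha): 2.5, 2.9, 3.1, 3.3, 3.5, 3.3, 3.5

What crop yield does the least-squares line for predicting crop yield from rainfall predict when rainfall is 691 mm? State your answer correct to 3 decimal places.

3.864

n = 7, Σx = 3257, Σy = 22.1, Σxy = 10493.7, Σx² = 1582793
Sxx = Σx² − (Σx)²/n = 1582793 − 1515435.571429 = 67357.428571
Sxy = Σxy − (Σx)(Σy)/n = 10493.7 − 10282.814286 = 210.885714
b = Sxy/Sxx = 210.885714/67357.428571 = 0.003131
a = ȳ − b·x̄ = 3.157143 − 0.003131·465.285714 = 1.700405
ŷ(691) = a + b·691 = 1.700405 + 0.003131·691 = 3.863819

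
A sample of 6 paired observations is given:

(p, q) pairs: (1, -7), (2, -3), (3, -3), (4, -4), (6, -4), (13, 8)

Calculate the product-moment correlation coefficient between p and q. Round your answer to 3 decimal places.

n = 6, Σx = 29, Σy = -13, Σxy = 42, Σx² = 235, Σy² = 163
Sxx = Σx² − (Σx)²/n = 235 − 140.166667 = 94.833333
Sxy = Σxy − (Σx)(Σy)/n = 42 − (-62.833333) = 104.833333
Syy = Σy² − (Σy)²/n = 163 − 28.166667 = 134.833333
r = Sxy/√(Sxx·Syy) = 104.833333/√(12786.694444) = 104.833333/113.078267 = 0.927086

0.927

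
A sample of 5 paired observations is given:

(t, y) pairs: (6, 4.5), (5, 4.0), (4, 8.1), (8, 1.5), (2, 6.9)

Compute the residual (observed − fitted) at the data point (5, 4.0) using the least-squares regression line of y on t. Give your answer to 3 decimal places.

-1.000

n = 5, Σx = 25, Σy = 25, Σxy = 105.2, Σx² = 145
Sxx = Σx² − (Σx)²/n = 145 − 125 = 20
Sxy = Σxy − (Σx)(Σy)/n = 105.2 − 125 = -19.8
b = Sxy/Sxx = -19.8/20 = -0.99
a = ȳ − b·x̄ = 5 − (-0.99)·5 = 9.95
ŷ(5) = 9.95 + (-0.99)·5 = 5
residual = y − ŷ = 4.0 − 5 = -1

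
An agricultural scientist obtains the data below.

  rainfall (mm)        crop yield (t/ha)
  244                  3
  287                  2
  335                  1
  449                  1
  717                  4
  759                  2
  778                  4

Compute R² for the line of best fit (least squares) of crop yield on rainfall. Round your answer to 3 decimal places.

n = 7, Σx = 3569, Σy = 17, Σxy = 9588, Σx² = 2151185, Σy² = 51
Sxx = Σx² − (Σx)²/n = 2151185 − 1819680.142857 = 331504.857143
Sxy = Σxy − (Σx)(Σy)/n = 9588 − 8667.571429 = 920.428571
Syy = Σy² − (Σy)²/n = 51 − 41.285714 = 9.714286
R² = Sxy²/(Sxx·Syy) = (920.428571)²/(331504.857143·9.714286) = 0.263075

0.263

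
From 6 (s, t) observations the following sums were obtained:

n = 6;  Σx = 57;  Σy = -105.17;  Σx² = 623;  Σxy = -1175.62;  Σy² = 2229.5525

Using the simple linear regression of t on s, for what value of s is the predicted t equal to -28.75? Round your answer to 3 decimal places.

Sxx = Σx² − (Σx)²/n = 623 − 541.5 = 81.5
Sxy = Σxy − (Σx)(Σy)/n = -1175.62 − (-999.115) = -176.505
b = Sxy/Sxx = -176.505/81.5 = -2.165706
a = ȳ − b·x̄ = -17.528333 − (-2.165706)·9.5 = 3.045869
Set a + b·x = -28.75: x = (-28.75 − 3.045869) / (-2.165706) = 14.681529

14.682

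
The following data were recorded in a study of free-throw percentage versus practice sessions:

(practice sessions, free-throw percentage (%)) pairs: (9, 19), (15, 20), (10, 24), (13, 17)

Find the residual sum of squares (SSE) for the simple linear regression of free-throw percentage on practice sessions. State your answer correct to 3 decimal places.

n = 4, Σx = 47, Σy = 80, Σxy = 932, Σx² = 575, Σy² = 1626
Sxx = Σx² − (Σx)²/n = 575 − 552.25 = 22.75
Sxy = Σxy − (Σx)(Σy)/n = 932 − 940 = -8
Syy = Σy² − (Σy)²/n = 1626 − 1600 = 26
b = Sxy/Sxx = -8/22.75 = -0.351648
SSE = Syy − b·Sxy = 26 − (-0.351648)·(-8) = 23.186813

23.187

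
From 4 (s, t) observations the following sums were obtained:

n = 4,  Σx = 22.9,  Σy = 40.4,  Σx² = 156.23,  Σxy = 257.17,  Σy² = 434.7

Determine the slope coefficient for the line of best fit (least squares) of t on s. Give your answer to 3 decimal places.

Sxx = Σx² − (Σx)²/n = 156.23 − 131.1025 = 25.1275
Sxy = Σxy − (Σx)(Σy)/n = 257.17 − 231.29 = 25.88
b = Sxy/Sxx = 25.88/25.1275 = 1.029947

1.030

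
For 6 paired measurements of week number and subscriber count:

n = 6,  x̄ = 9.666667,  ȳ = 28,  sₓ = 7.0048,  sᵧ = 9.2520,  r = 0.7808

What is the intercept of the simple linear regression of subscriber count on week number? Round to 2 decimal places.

18.03

b = r · sᵧ/sₓ = 0.7808 · 9.252/7.0048 = 1.031287
a = ȳ − b·x̄ = 28 − 1.031287·9.666667 = 18.030889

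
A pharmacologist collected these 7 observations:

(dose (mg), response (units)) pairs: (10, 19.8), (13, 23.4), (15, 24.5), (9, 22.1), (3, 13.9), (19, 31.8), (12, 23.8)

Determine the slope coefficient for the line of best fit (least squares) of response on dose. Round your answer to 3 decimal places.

1.033

n = 7, Σx = 81, Σy = 159.3, Σxy = 2000.1, Σx² = 1089
Sxx = Σx² − (Σx)²/n = 1089 − 937.285714 = 151.714286
Sxy = Σxy − (Σx)(Σy)/n = 2000.1 − 1843.328571 = 156.771429
b = Sxy/Sxx = 156.771429/151.714286 = 1.033333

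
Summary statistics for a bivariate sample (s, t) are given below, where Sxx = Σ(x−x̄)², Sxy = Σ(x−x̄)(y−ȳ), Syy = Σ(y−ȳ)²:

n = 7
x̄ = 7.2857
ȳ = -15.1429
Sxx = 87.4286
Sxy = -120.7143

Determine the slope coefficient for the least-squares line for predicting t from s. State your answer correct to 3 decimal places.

b = Sxy/Sxx = -120.7143/87.4286 = -1.380719

-1.381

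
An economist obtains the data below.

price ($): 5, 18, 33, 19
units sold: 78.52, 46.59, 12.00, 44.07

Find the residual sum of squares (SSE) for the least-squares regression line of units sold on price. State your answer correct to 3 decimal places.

1.259

n = 4, Σx = 75, Σy = 181.18, Σxy = 2464.55, Σx² = 1799, Σy² = 10422.1834
Sxx = Σx² − (Σx)²/n = 1799 − 1406.25 = 392.75
Sxy = Σxy − (Σx)(Σy)/n = 2464.55 − 3397.125 = -932.575
Syy = Σy² − (Σy)²/n = 10422.1834 − 8206.5481 = 2215.6353
b = Sxy/Sxx = -932.575/392.75 = -2.374475
SSE = Syy − b·Sxy = 2215.6353 − (-2.374475)·(-932.575) = 1.259410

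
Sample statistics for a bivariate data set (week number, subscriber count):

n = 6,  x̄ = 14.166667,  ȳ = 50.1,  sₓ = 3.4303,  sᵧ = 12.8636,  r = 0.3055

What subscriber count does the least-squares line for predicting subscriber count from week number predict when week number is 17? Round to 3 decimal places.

53.346

b = r · sᵧ/sₓ = 0.3055 · 12.8636/3.4303 = 1.145623
a = ȳ − b·x̄ = 50.1 − 1.145623·14.166667 = 33.870344
ŷ(17) = a + b·17 = 33.870344 + 1.145623·17 = 53.345931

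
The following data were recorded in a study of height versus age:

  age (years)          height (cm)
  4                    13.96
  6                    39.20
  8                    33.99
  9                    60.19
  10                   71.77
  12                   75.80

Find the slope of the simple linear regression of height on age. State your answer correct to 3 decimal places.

7.923

n = 6, Σx = 49, Σy = 294.91, Σxy = 2731.97, Σx² = 441
Sxx = Σx² − (Σx)²/n = 441 − 400.166667 = 40.833333
Sxy = Σxy − (Σx)(Σy)/n = 2731.97 − 2408.431667 = 323.538333
b = Sxy/Sxx = 323.538333/40.833333 = 7.923388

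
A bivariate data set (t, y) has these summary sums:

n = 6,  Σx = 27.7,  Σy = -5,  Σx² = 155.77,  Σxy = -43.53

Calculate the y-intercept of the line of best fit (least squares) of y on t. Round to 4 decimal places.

Sxx = Σx² − (Σx)²/n = 155.77 − 127.881667 = 27.888333
Sxy = Σxy − (Σx)(Σy)/n = -43.53 − (-23.083333) = -20.446667
b = Sxy/Sxx = -20.446667/27.888333 = -0.733162
a = ȳ − b·x̄ = -0.833333 − (-0.733162)·4.616667 = 2.551431

2.5514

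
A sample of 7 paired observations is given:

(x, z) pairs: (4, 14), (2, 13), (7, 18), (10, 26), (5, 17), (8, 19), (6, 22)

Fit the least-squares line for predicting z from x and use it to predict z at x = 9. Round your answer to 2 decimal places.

n = 7, Σx = 42, Σy = 129, Σxy = 837, Σx² = 294
Sxx = Σx² − (Σx)²/n = 294 − 252 = 42
Sxy = Σxy − (Σx)(Σy)/n = 837 − 774 = 63
b = Sxy/Sxx = 63/42 = 1.5
a = ȳ − b·x̄ = 18.428571 − 1.5·6 = 9.428571
ŷ(9) = a + b·9 = 9.428571 + 1.5·9 = 22.928571

22.93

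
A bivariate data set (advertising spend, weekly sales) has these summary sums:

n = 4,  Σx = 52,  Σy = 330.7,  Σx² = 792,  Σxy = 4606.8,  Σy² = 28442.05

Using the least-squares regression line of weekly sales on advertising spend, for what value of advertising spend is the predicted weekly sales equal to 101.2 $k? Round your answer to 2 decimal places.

Sxx = Σx² − (Σx)²/n = 792 − 676 = 116
Sxy = Σxy − (Σx)(Σy)/n = 4606.8 − 4299.1 = 307.7
b = Sxy/Sxx = 307.7/116 = 2.652586
a = ȳ − b·x̄ = 82.675 − 2.652586·13 = 48.191379
Set a + b·x = 101.2: x = (101.2 − 48.191379) / 2.652586 = 19.983750

19.98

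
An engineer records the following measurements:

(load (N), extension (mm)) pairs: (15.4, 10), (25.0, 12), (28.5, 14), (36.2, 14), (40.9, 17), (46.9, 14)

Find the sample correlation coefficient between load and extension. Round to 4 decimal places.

0.8010

n = 6, Σx = 192.9, Σy = 81, Σxy = 2711.7, Σx² = 6857.27, Σy² = 1121
Sxx = Σx² − (Σx)²/n = 6857.27 − 6201.735 = 655.535
Sxy = Σxy − (Σx)(Σy)/n = 2711.7 − 2604.15 = 107.55
Syy = Σy² − (Σy)²/n = 1121 − 1093.5 = 27.5
r = Sxy/√(Sxx·Syy) = 107.55/√(18027.2125) = 107.55/134.265455 = 0.801025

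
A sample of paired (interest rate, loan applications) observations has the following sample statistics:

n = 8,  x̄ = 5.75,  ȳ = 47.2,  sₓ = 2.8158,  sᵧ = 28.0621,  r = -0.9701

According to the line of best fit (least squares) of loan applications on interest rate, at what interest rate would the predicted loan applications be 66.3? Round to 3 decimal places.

3.774

b = r · sᵧ/sₓ = -0.9701 · 28.0621/2.8158 = -9.667961
a = ȳ − b·x̄ = 47.2 − (-9.667961)·5.75 = 102.790773
Set a + b·x = 66.3: x = (66.3 − 102.790773) / (-9.667961) = 3.774402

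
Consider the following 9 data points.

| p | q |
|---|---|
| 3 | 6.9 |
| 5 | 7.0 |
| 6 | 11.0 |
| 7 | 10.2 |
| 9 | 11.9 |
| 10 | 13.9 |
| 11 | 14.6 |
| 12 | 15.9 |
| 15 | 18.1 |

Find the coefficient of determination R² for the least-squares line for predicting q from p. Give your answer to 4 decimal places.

0.9525

n = 9, Σx = 78, Σy = 109.5, Σxy = 1062.1, Σx² = 790, Σy² = 1450.05
Sxx = Σx² − (Σx)²/n = 790 − 676 = 114
Sxy = Σxy − (Σx)(Σy)/n = 1062.1 − 949 = 113.1
Syy = Σy² − (Σy)²/n = 1450.05 − 1332.25 = 117.8
R² = Sxy²/(Sxx·Syy) = (113.1)²/(114·117.8) = 0.952522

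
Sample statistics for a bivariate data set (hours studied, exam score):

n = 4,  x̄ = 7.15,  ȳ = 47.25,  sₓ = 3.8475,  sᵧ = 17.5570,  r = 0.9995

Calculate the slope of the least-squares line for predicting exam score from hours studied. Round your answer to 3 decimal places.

b = r · sᵧ/sₓ = 0.9995 · 17.557/3.8475 = 4.560941

4.561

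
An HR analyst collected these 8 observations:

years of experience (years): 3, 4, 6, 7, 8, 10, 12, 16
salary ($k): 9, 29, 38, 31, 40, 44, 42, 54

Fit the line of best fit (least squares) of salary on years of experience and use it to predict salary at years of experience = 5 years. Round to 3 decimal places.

27.135

n = 8, Σx = 66, Σy = 287, Σxy = 2716, Σx² = 674
Sxx = Σx² − (Σx)²/n = 674 − 544.5 = 129.5
Sxy = Σxy − (Σx)(Σy)/n = 2716 − 2367.75 = 348.25
b = Sxy/Sxx = 348.25/129.5 = 2.689189
a = ȳ − b·x̄ = 35.875 − 2.689189·8.25 = 13.689189
ŷ(5) = a + b·5 = 13.689189 + 2.689189·5 = 27.135135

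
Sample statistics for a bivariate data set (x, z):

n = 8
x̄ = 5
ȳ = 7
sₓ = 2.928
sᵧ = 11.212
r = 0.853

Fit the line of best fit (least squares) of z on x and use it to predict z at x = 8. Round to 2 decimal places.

16.80

b = r · sᵧ/sₓ = 0.853 · 11.212/2.928 = 3.266337
a = ȳ − b·x̄ = 7 − 3.266337·5 = -9.331687
ŷ(8) = a + b·8 = -9.331687 + 3.266337·8 = 16.799012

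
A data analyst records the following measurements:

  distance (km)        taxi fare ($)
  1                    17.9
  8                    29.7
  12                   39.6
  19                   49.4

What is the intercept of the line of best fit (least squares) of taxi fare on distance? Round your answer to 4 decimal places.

n = 4, Σx = 40, Σy = 136.6, Σxy = 1669.3, Σx² = 570
Sxx = Σx² − (Σx)²/n = 570 − 400 = 170
Sxy = Σxy − (Σx)(Σy)/n = 1669.3 − 1366 = 303.3
b = Sxy/Sxx = 303.3/170 = 1.784118
a = ȳ − b·x̄ = 34.15 − 1.784118·10 = 16.308824

16.3088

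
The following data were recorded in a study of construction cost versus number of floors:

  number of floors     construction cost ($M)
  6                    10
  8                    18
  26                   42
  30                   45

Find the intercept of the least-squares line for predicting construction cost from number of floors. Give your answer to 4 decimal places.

4.1685

n = 4, Σx = 70, Σy = 115, Σxy = 2646, Σx² = 1676
Sxx = Σx² − (Σx)²/n = 1676 − 1225 = 451
Sxy = Σxy − (Σx)(Σy)/n = 2646 − 2012.5 = 633.5
b = Sxy/Sxx = 633.5/451 = 1.404656
a = ȳ − b·x̄ = 28.75 − 1.404656·17.5 = 4.168514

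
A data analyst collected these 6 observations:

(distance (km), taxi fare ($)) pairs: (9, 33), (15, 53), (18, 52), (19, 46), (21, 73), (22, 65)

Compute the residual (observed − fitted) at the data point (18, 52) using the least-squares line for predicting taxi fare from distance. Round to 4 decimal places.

n = 6, Σx = 104, Σy = 322, Σxy = 5865, Σx² = 1916
Sxx = Σx² − (Σx)²/n = 1916 − 1802.666667 = 113.333333
Sxy = Σxy − (Σx)(Σy)/n = 5865 − 5581.333333 = 283.666667
b = Sxy/Sxx = 283.666667/113.333333 = 2.502941
a = ȳ − b·x̄ = 53.666667 − 2.502941·17.333333 = 10.282353
ŷ(18) = 10.282353 + 2.502941·18 = 55.335294
residual = y − ŷ = 52 − 55.335294 = -3.335294

-3.3353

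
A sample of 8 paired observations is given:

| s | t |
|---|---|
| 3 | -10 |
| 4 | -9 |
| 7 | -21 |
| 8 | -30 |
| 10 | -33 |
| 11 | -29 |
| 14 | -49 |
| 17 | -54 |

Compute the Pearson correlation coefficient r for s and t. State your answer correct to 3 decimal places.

n = 8, Σx = 74, Σy = -235, Σxy = -2706, Σx² = 844, Σy² = 8769
Sxx = Σx² − (Σx)²/n = 844 − 684.5 = 159.5
Sxy = Σxy − (Σx)(Σy)/n = -2706 − (-2173.75) = -532.25
Syy = Σy² − (Σy)²/n = 8769 − 6903.125 = 1865.875
r = Sxy/√(Sxx·Syy) = -532.25/√(297607.0625) = -532.25/545.533741 = -0.975650

-0.976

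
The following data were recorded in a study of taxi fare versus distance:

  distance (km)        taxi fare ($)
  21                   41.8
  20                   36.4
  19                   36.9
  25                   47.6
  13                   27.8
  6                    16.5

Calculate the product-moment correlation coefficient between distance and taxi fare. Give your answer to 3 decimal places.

n = 6, Σx = 104, Σy = 207, Σxy = 3957.3, Σx² = 2032, Σy² = 7744.66
Sxx = Σx² − (Σx)²/n = 2032 − 1802.666667 = 229.333333
Sxy = Σxy − (Σx)(Σy)/n = 3957.3 − 3588 = 369.3
Syy = Σy² − (Σy)²/n = 7744.66 − 7141.5 = 603.16
r = Sxy/√(Sxx·Syy) = 369.3/√(138324.693333) = 369.3/371.920278 = 0.992955

0.993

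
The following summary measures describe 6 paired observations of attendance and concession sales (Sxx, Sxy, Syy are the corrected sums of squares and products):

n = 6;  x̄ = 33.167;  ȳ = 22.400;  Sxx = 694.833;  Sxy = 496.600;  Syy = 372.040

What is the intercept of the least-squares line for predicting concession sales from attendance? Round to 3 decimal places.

b = Sxy/Sxx = 496.6/694.833 = 0.714704
a = ȳ − b·x̄ = 22.4 − 0.714704·33.167 = -1.304591

-1.305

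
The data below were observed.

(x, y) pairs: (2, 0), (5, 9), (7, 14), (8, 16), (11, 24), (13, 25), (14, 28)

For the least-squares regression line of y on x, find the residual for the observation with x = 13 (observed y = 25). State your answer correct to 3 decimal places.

-1.608

n = 7, Σx = 60, Σy = 116, Σxy = 1252, Σx² = 628
Sxx = Σx² − (Σx)²/n = 628 − 514.285714 = 113.714286
Sxy = Σxy − (Σx)(Σy)/n = 1252 − 994.285714 = 257.714286
b = Sxy/Sxx = 257.714286/113.714286 = 2.266332
a = ȳ − b·x̄ = 16.571429 − 2.266332·8.571429 = -2.854271
ŷ(13) = -2.854271 + 2.266332·13 = 26.608040
residual = y − ŷ = 25 − 26.608040 = -1.608040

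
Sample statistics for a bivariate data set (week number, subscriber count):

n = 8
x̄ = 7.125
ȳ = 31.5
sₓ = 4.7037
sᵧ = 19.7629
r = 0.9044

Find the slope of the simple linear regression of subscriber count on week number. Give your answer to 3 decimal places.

b = r · sᵧ/sₓ = 0.9044 · 19.7629/4.7037 = 3.799895

3.800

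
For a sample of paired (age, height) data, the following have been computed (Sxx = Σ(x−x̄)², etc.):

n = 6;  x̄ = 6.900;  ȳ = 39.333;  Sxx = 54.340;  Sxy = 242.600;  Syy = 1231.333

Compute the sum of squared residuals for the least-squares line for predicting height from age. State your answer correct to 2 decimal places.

148.25

b = Sxy/Sxx = 242.6/54.34 = 4.464483
SSE = Syy − b·Sxy = 1231.333 − 4.464483·242.6 = 148.249452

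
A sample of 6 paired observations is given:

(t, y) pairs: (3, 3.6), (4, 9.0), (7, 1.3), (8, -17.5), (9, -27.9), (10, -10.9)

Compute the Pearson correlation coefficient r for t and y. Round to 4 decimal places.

-0.7840

n = 6, Σx = 41, Σy = -42.4, Σxy = -444.2, Σx² = 319, Σy² = 1299.12
Sxx = Σx² − (Σx)²/n = 319 − 280.166667 = 38.833333
Sxy = Σxy − (Σx)(Σy)/n = -444.2 − (-289.733333) = -154.466667
Syy = Σy² − (Σy)²/n = 1299.12 − 299.626667 = 999.493333
r = Sxy/√(Sxx·Syy) = -154.466667/√(38813.657778) = -154.466667/197.011821 = -0.784048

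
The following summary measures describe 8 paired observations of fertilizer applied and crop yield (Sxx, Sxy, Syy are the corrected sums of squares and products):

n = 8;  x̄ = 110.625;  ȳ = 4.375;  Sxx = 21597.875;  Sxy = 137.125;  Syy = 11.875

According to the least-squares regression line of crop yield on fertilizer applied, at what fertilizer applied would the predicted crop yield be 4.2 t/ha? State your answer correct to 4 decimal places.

b = Sxy/Sxx = 137.125/21597.875 = 0.006349
a = ȳ − b·x̄ = 4.375 − 0.006349·110.625 = 3.672641
Set a + b·x = 4.2: x = (4.2 − 3.672641) / 0.006349 = 83.061623

83.0616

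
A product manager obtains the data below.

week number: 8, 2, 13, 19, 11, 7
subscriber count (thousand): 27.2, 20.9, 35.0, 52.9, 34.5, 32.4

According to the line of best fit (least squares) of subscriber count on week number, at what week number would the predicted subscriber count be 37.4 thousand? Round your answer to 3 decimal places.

12.028

n = 6, Σx = 60, Σy = 202.9, Σxy = 2325.8, Σx² = 768
Sxx = Σx² − (Σx)²/n = 768 − 600 = 168
Sxy = Σxy − (Σx)(Σy)/n = 2325.8 − 2029 = 296.8
b = Sxy/Sxx = 296.8/168 = 1.766667
a = ȳ − b·x̄ = 33.816667 − 1.766667·10 = 16.15
Set a + b·x = 37.4: x = (37.4 − 16.15) / 1.766667 = 12.028302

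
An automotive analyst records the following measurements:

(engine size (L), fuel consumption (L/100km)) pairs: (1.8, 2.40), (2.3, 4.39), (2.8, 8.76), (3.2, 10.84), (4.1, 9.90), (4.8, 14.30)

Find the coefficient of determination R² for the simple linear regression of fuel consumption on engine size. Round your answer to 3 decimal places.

0.857

n = 6, Σx = 19, Σy = 50.59, Σxy = 182.863, Σx² = 66.46, Σy² = 521.7753
Sxx = Σx² − (Σx)²/n = 66.46 − 60.166667 = 6.293333
Sxy = Σxy − (Σx)(Σy)/n = 182.863 − 160.201667 = 22.661333
Syy = Σy² − (Σy)²/n = 521.7753 − 426.558017 = 95.217283
R² = Sxy²/(Sxx·Syy) = (22.661333)²/(6.293333·95.217283) = 0.856987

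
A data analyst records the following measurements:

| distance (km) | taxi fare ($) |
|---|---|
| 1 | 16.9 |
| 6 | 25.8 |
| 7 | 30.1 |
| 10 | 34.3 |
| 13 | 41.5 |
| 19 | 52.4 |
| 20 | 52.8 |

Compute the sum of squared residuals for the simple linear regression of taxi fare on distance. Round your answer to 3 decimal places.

5.656

n = 7, Σx = 76, Σy = 253.8, Σxy = 3316.5, Σx² = 1116, Σy² = 10289.6
Sxx = Σx² − (Σx)²/n = 1116 − 825.142857 = 290.857143
Sxy = Σxy − (Σx)(Σy)/n = 3316.5 − 2755.542857 = 560.957143
Syy = Σy² − (Σy)²/n = 10289.6 − 9202.062857 = 1087.537143
b = Sxy/Sxx = 560.957143/290.857143 = 1.928635
SSE = Syy − b·Sxy = 1087.537143 − 1.928635·560.957143 = 5.655801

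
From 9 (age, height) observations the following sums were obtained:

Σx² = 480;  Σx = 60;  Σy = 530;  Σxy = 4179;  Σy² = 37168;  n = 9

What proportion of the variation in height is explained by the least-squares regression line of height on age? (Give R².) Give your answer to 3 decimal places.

Sxx = Σx² − (Σx)²/n = 480 − 400 = 80
Sxy = Σxy − (Σx)(Σy)/n = 4179 − 3533.333333 = 645.666667
Syy = Σy² − (Σy)²/n = 37168 − 31211.111111 = 5956.888889
R² = Sxy²/(Sxx·Syy) = (645.666667)²/(80·5956.888889) = 0.874797

0.875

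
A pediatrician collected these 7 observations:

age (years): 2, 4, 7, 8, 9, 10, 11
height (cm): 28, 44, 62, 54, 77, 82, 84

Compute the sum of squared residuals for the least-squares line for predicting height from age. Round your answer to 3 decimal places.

n = 7, Σx = 51, Σy = 431, Σxy = 3535, Σx² = 435, Σy² = 29189
Sxx = Σx² − (Σx)²/n = 435 − 371.571429 = 63.428571
Sxy = Σxy − (Σx)(Σy)/n = 3535 − 3140.142857 = 394.857143
Syy = Σy² − (Σy)²/n = 29189 − 26537.285714 = 2651.714286
b = Sxy/Sxx = 394.857143/63.428571 = 6.225225
SSE = Syy − b·Sxy = 2651.714286 − 6.225225·394.857143 = 193.639640

193.640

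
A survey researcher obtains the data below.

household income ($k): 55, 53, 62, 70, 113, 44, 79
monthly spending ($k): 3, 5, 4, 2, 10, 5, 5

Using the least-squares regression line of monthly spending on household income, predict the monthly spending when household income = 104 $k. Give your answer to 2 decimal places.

n = 7, Σx = 476, Σy = 34, Σxy = 2563, Σx² = 35524
Sxx = Σx² − (Σx)²/n = 35524 − 32368 = 3156
Sxy = Σxy − (Σx)(Σy)/n = 2563 − 2312 = 251
b = Sxy/Sxx = 251/3156 = 0.079531
a = ȳ − b·x̄ = 4.857143 − 0.079531·68 = -0.550969
ŷ(104) = a + b·104 = -0.550969 + 0.079531·104 = 7.720261

7.72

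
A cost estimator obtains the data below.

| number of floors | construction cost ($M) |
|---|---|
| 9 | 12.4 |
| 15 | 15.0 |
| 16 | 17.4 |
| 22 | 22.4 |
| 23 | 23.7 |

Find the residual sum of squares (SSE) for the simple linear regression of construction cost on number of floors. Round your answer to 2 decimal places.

3.35

n = 5, Σx = 85, Σy = 90.9, Σxy = 1652.9, Σx² = 1575, Σy² = 1744.97
Sxx = Σx² − (Σx)²/n = 1575 − 1445 = 130
Sxy = Σxy − (Σx)(Σy)/n = 1652.9 − 1545.3 = 107.6
Syy = Σy² − (Σy)²/n = 1744.97 − 1652.562 = 92.408
b = Sxy/Sxx = 107.6/130 = 0.827692
SSE = Syy − b·Sxy = 92.408 − 0.827692·107.6 = 3.348308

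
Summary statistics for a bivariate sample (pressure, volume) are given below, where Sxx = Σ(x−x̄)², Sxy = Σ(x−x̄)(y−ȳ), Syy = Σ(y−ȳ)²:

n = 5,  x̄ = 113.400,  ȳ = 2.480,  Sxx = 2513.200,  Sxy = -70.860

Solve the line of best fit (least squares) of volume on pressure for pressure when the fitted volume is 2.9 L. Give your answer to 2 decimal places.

b = Sxy/Sxx = -70.86/2513.2 = -0.028195
a = ȳ − b·x̄ = 2.48 − (-0.028195)·113.4 = 5.677328
Set a + b·x = 2.9: x = (2.9 − 5.677328) / (-0.028195) = 98.503810

98.50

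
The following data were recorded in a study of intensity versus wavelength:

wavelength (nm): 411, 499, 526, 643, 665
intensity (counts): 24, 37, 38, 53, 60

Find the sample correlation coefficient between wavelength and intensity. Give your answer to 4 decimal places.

0.9928

n = 5, Σx = 2744, Σy = 212, Σxy = 122294, Σx² = 1550272, Σy² = 9798
Sxx = Σx² − (Σx)²/n = 1550272 − 1505907.2 = 44364.8
Sxy = Σxy − (Σx)(Σy)/n = 122294 − 116345.6 = 5948.4
Syy = Σy² − (Σy)²/n = 9798 − 8988.8 = 809.2
r = Sxy/√(Sxx·Syy) = 5948.4/√(35899996.16) = 5948.4/5991.660551 = 0.992780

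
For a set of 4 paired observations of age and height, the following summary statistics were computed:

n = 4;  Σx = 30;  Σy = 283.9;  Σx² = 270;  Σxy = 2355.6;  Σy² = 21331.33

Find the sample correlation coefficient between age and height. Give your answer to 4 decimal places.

0.9816

Sxx = Σx² − (Σx)²/n = 270 − 225 = 45
Sxy = Σxy − (Σx)(Σy)/n = 2355.6 − 2129.25 = 226.35
Syy = Σy² − (Σy)²/n = 21331.33 − 20149.8025 = 1181.5275
r = Sxy/√(Sxx·Syy) = 226.35/√(53168.7375) = 226.35/230.583472 = 0.981640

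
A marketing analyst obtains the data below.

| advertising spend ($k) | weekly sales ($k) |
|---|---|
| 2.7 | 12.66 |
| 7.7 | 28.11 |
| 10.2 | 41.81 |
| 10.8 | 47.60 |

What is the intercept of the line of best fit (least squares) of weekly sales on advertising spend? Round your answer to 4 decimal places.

n = 4, Σx = 31.4, Σy = 130.18, Σxy = 1191.171, Σx² = 287.26
Sxx = Σx² − (Σx)²/n = 287.26 − 246.49 = 40.77
Sxy = Σxy − (Σx)(Σy)/n = 1191.171 − 1021.913 = 169.258
b = Sxy/Sxx = 169.258/40.77 = 4.151533
a = ȳ − b·x̄ = 32.545 − 4.151533·7.85 = -0.044534

-0.0445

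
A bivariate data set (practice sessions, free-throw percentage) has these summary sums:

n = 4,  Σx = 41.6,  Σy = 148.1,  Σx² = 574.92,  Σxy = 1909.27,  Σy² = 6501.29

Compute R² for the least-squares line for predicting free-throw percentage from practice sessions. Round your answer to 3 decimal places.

0.940

Sxx = Σx² − (Σx)²/n = 574.92 − 432.64 = 142.28
Sxy = Σxy − (Σx)(Σy)/n = 1909.27 − 1540.24 = 369.03
Syy = Σy² − (Σy)²/n = 6501.29 − 5483.4025 = 1017.8875
R² = Sxy²/(Sxx·Syy) = (369.03)²/(142.28·1017.8875) = 0.940329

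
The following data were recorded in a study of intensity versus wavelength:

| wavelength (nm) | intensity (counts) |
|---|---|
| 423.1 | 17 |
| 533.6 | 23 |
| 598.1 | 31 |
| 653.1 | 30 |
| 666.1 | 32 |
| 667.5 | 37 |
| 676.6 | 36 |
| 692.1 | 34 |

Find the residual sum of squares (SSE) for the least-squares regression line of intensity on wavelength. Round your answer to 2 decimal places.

32.04

n = 8, Σx = 4910.2, Σy = 240, Σxy = 151501.3, Σx² = 3074041.22, Σy² = 7524
Sxx = Σx² − (Σx)²/n = 3074041.22 − 3013758.005 = 60283.215
Sxy = Σxy − (Σx)(Σy)/n = 151501.3 − 147306 = 4195.3
Syy = Σy² − (Σy)²/n = 7524 − 7200 = 324
b = Sxy/Sxx = 4195.3/60283.215 = 0.069593
SSE = Syy − b·Sxy = 324 − 0.069593·4195.3 = 32.035776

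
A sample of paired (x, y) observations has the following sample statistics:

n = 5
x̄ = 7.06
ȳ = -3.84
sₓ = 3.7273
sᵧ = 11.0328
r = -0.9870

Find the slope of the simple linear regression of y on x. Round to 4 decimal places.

b = r · sᵧ/sₓ = -0.987 · 11.0328/3.7273 = -2.921518

-2.9215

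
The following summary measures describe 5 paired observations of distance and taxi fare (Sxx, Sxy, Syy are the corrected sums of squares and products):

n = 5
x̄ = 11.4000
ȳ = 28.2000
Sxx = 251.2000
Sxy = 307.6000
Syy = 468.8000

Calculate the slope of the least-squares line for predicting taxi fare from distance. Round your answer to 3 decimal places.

b = Sxy/Sxx = 307.6/251.2 = 1.224522

1.225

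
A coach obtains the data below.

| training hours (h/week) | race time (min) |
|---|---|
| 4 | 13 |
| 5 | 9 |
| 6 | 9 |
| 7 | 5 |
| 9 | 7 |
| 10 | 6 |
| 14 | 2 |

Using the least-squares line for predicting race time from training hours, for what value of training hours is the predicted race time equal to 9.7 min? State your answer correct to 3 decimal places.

5.172

n = 7, Σx = 55, Σy = 51, Σxy = 337, Σx² = 503
Sxx = Σx² − (Σx)²/n = 503 − 432.142857 = 70.857143
Sxy = Σxy − (Σx)(Σy)/n = 337 − 400.714286 = -63.714286
b = Sxy/Sxx = -63.714286/70.857143 = -0.899194
a = ȳ − b·x̄ = 7.285714 − (-0.899194)·7.857143 = 14.350806
Set a + b·x = 9.7: x = (9.7 − 14.350806) / (-0.899194) = 5.172197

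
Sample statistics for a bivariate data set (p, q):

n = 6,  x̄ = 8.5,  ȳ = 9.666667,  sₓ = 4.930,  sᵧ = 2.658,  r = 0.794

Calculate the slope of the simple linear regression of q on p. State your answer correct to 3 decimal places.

b = r · sᵧ/sₓ = 0.794 · 2.658/4.93 = 0.428084

0.428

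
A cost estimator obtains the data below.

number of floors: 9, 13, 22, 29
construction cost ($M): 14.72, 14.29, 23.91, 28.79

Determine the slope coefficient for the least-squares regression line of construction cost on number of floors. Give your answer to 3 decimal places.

0.774

n = 4, Σx = 73, Σy = 81.71, Σxy = 1679.18, Σx² = 1575
Sxx = Σx² − (Σx)²/n = 1575 − 1332.25 = 242.75
Sxy = Σxy − (Σx)(Σy)/n = 1679.18 − 1491.2075 = 187.9725
b = Sxy/Sxx = 187.9725/242.75 = 0.774346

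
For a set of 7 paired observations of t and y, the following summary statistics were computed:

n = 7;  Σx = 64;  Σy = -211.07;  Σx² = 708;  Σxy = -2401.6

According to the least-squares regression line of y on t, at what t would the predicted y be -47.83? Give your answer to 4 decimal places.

Sxx = Σx² − (Σx)²/n = 708 − 585.142857 = 122.857143
Sxy = Σxy − (Σx)(Σy)/n = -2401.6 − (-1929.782857) = -471.817143
b = Sxy/Sxx = -471.817143/122.857143 = -3.840372
a = ȳ − b·x̄ = -30.152857 − (-3.840372)·9.142857 = 4.959116
Set a + b·x = -47.83: x = (-47.83 − 4.959116) / (-3.840372) = 13.745834

13.7458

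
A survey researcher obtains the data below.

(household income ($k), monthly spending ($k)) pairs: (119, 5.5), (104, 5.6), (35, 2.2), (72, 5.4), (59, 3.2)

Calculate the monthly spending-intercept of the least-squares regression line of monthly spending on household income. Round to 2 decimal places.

n = 5, Σx = 389, Σy = 21.9, Σxy = 1891.5, Σx² = 34867
Sxx = Σx² − (Σx)²/n = 34867 − 30264.2 = 4602.8
Sxy = Σxy − (Σx)(Σy)/n = 1891.5 − 1703.82 = 187.68
b = Sxy/Sxx = 187.68/4602.8 = 0.040775
a = ȳ − b·x̄ = 4.38 − 0.040775·77.8 = 1.207691

1.21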